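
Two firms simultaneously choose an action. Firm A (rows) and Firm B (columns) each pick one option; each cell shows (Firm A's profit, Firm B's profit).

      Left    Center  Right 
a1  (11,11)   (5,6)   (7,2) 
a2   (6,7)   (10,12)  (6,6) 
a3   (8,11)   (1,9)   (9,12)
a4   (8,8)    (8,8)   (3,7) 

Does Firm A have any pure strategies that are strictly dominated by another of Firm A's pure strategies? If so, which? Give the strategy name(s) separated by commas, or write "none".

none

a1 is not dominated — it holds its own against a2 at Left (11>6); a3 at Left (11>8); a4 at Left (11>8).
Nothing dominates a2: a1 at Center (10>5); a3 at Center (10>1); a4 at Center (10>8).
Nothing dominates a3: a1 at Right (9>7); a2 at Left (8>6); a4 at Left (8=8).
Nothing dominates a4: a1 at Center (8>5); a2 at Left (8>6); a3 at Left (8=8).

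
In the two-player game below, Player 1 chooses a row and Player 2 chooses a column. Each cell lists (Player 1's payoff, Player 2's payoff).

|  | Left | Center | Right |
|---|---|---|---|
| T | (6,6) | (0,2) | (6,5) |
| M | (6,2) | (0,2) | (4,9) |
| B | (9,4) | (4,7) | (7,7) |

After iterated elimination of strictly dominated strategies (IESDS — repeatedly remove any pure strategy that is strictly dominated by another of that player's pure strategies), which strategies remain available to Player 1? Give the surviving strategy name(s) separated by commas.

B

Row T is eliminated: B beats it against every remaining column (Left: 9>6, Center: 4>0, Right: 7>6).
For Player 1, B strictly dominates M on the remaining columns (Left: 9>6, Center: 4>0, Right: 7>4); eliminate M.
Player 2's strategy Left is strictly dominated by Center (B: 7>4) and is removed.
Among the remaining strategies, none is strictly dominated by another pure strategy of the same player, so the elimination stops.
Surviving strategies — Player 1: {B}; Player 2: {Center, Right}.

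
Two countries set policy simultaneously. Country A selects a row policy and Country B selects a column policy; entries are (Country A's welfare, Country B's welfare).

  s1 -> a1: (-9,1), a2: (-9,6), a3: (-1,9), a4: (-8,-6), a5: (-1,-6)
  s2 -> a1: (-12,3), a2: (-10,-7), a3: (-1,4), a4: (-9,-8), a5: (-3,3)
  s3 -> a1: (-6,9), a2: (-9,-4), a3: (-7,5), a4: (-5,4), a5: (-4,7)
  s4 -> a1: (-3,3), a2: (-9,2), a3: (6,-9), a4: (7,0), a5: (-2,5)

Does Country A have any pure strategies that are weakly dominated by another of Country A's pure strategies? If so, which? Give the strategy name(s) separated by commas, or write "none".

s2, s3

Nothing dominates s1: s2 at a1 (-9>-12); s3 at a3 (-1>-7); s4 at a5 (-1>-2).
s2: dominated, since s1 does at least as well everywhere (a1: -9>-12, a2: -9>-10, a3: -1=-1, a4: -8>-9, a5: -1>-3).
s4 weakly dominates s3 — a1: -3>-6, a2: -9=-9, a3: 6>-7, a4: 7>-5, a5: -2>-4.
s4 is not dominated — it holds its own against s1 at a1 (-3>-9); s2 at a1 (-3>-12); s3 at a1 (-3>-6).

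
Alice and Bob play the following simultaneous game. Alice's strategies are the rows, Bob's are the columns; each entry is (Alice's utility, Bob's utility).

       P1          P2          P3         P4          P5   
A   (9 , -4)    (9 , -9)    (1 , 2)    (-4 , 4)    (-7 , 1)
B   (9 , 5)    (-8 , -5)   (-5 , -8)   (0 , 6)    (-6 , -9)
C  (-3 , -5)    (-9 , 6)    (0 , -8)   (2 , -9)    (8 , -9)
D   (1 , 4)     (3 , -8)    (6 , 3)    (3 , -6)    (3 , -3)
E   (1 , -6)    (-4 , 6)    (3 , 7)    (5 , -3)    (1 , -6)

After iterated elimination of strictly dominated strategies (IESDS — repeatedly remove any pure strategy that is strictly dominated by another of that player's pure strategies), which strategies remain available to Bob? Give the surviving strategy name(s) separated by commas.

P1, P2, P3, P4

Column P5 is eliminated: P3 beats it against every remaining row (A: 2>1, B: -8>-9, C: -8>-9, D: 3>-3, E: 7>-6).
For Alice, D strictly dominates C on the remaining columns (P1: 1>-3, P2: 3>-9, P3: 6>0, P4: 3>2); eliminate C.
Among the remaining strategies, none is strictly dominated by another pure strategy of the same player, so the elimination stops.
Surviving strategies — Alice: {A, B, D, E}; Bob: {P1, P2, P3, P4}.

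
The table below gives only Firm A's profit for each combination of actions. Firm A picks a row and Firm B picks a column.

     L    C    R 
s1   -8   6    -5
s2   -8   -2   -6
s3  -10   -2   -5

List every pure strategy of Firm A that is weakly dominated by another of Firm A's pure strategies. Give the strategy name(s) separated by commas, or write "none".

s2, s3

s1: no other strategy beats it everywhere (s2 at C (6>-2); s3 at L (-8>-10)).
s2 is weakly dominated by s1 (L: -8=-8, C: 6>-2, R: -5>-6).
s3: dominated, since s1 does at least as well everywhere (L: -8>-10, C: 6>-2, R: -5=-5).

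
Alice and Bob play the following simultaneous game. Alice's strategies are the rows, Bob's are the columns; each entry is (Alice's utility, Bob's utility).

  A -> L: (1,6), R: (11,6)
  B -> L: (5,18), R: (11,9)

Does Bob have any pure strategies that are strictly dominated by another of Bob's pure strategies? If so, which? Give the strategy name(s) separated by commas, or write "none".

none

Nothing dominates L: R at A (6=6).
Nothing dominates R: L at A (6=6).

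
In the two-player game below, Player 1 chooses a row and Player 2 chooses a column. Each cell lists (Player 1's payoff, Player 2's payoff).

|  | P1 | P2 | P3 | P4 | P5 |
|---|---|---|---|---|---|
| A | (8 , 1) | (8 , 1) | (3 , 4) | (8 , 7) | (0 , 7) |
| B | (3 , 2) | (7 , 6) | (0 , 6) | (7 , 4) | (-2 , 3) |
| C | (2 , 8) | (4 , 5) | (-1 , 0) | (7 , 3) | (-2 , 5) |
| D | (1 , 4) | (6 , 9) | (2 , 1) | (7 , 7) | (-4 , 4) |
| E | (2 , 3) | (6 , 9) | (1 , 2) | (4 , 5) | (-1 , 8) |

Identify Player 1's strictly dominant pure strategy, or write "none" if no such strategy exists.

A vs B: P1: 8>3, P2: 8>7, P3: 3>0, P4: 8>7, P5: 0>-2.
A vs C: P1: 8>2, P2: 8>4, P3: 3>-1, P4: 8>7, P5: 0>-2.
A vs D: P1: 8>1, P2: 8>6, P3: 3>2, P4: 8>7, P5: 0>-4.
A vs E: P1: 8>2, P2: 8>6, P3: 3>1, P4: 8>4, P5: 0>-1.
A strictly beats every other strategy against every opponent action, so it is strictly dominant.

A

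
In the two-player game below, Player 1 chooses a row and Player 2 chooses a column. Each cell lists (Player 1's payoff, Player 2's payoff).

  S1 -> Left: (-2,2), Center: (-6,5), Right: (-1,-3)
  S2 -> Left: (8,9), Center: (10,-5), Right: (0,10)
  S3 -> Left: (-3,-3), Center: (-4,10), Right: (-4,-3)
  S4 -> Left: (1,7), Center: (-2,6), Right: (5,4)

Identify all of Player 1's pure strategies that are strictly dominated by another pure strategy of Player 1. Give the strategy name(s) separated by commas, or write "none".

S1: dominated, since S2 does at least as well everywhere (Left: 8>-2, Center: 10>-6, Right: 0>-1).
S2: no other strategy beats it everywhere (S1 at Left (8>-2); S3 at Left (8>-3); S4 at Left (8>1)).
S3: dominated, since S2 does at least as well everywhere (Left: 8>-3, Center: 10>-4, Right: 0>-4).
Nothing dominates S4: S1 at Left (1>-2); S2 at Right (5>0); S3 at Left (1>-3).

S1, S3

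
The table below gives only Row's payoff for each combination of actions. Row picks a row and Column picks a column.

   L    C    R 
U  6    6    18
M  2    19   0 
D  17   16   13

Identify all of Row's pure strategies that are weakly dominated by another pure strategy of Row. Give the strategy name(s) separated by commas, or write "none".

Nothing dominates U: M at L (6>2); D at R (18>13).
M is not dominated — it holds its own against U at C (19>6); D at C (19>16).
Nothing dominates D: U at L (17>6); M at L (17>2).

none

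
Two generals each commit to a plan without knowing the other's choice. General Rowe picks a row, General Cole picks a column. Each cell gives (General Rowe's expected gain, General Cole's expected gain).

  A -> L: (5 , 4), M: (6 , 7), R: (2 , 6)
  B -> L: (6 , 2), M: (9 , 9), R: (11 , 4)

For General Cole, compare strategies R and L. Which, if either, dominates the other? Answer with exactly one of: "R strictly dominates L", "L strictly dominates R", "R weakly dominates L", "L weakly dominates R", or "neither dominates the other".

R strictly dominates L

Compare R to L across each opponent action: A: 6>4, B: 4>2.
Every comparison favours R, so R strictly dominates L.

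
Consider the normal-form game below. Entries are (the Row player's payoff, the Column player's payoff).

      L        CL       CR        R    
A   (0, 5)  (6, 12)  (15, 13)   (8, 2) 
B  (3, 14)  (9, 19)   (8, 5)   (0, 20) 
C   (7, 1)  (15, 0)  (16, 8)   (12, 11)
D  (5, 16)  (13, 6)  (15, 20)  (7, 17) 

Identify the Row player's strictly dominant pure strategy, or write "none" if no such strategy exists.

C

C vs A: L: 7>0, CL: 15>6, CR: 16>15, R: 12>8.
C vs B: L: 7>3, CL: 15>9, CR: 16>8, R: 12>0.
C vs D: L: 7>5, CL: 15>13, CR: 16>15, R: 12>7.
C strictly beats every other strategy against every opponent action, so it is strictly dominant.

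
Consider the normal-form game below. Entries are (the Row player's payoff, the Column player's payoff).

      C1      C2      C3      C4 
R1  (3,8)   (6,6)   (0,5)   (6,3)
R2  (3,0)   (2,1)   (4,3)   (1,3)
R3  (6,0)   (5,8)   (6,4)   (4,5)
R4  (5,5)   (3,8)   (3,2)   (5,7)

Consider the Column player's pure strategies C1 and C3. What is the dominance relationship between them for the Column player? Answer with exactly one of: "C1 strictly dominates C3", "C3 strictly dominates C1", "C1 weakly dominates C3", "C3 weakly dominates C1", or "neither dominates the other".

C1's payoffs vs C3's, by the Row player's action — R1: 8>5, R2: 0<3, R3: 0<4, R4: 5>2.
C1 does better at R1, R4 but worse at R2, R3; neither strategy dominates the other.

neither dominates the other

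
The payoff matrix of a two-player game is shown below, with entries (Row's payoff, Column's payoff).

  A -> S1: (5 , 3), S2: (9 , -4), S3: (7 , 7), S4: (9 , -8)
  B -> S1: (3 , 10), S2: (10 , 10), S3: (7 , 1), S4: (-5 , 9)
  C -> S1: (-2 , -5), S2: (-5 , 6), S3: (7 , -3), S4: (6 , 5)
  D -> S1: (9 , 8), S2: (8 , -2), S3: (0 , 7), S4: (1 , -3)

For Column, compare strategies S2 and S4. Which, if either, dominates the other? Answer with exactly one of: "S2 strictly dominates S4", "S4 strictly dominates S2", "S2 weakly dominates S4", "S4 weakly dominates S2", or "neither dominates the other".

Compare S2 to S4 across each choice by Row: A: -4>-8, B: 10>9, C: 6>5, D: -2>-3.
S2 gives a strictly higher payoff against each choice by Row, so S2 strictly dominates S4.

S2 strictly dominates S4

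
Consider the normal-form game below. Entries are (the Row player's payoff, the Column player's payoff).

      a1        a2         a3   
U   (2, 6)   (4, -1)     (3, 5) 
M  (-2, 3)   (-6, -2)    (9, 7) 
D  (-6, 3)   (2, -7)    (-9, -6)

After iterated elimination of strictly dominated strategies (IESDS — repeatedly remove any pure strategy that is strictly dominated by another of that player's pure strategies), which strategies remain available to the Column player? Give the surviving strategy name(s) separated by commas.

The Row player's strategy D is strictly dominated by U (a1: 2>-6, a2: 4>2, a3: 3>-9) and is removed.
For the Column player, a1 strictly dominates a2 on the remaining rows (U: 6>-1, M: 3>-2); eliminate a2.
Among the remaining strategies, none is strictly dominated by another pure strategy of the same player, so the elimination stops.
Surviving strategies — the Row player: {U, M}; the Column player: {a1, a3}.

a1, a3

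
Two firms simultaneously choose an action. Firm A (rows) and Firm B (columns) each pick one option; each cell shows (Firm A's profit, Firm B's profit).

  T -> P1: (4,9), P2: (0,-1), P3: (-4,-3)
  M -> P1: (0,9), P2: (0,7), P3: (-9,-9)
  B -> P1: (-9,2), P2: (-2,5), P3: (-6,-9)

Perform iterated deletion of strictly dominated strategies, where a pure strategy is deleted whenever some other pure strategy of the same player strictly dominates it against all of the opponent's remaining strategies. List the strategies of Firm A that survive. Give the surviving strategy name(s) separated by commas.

Firm A's strategy B is strictly dominated by T (P1: 4>-9, P2: 0>-2, P3: -4>-6) and is removed.
Firm B's strategy P2 is strictly dominated by P1 (T: 9>-1, M: 9>7) and is removed.
For Firm A, T strictly dominates M on the remaining columns (P1: 4>0, P3: -4>-9); eliminate M.
Firm B's strategy P3 is strictly dominated by P1 (T: 9>-3) and is removed.
Among the remaining strategies, none is strictly dominated by another pure strategy of the same player, so the elimination stops.
Surviving strategies — Firm A: {T}; Firm B: {P1}.

T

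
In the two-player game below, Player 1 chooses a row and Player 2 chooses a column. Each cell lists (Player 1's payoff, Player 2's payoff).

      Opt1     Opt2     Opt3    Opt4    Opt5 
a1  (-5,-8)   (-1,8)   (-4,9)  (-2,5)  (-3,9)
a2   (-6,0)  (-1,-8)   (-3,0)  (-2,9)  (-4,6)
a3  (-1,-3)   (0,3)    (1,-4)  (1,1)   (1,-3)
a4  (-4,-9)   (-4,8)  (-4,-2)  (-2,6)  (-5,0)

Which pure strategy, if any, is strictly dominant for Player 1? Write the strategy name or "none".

a3

a3 vs a1: Opt1: -1>-5, Opt2: 0>-1, Opt3: 1>-4, Opt4: 1>-2, Opt5: 1>-3.
a3 vs a2: Opt1: -1>-6, Opt2: 0>-1, Opt3: 1>-3, Opt4: 1>-2, Opt5: 1>-4.
a3 vs a4: Opt1: -1>-4, Opt2: 0>-4, Opt3: 1>-4, Opt4: 1>-2, Opt5: 1>-5.
a3 strictly beats every other strategy against every opponent action, so it is strictly dominant.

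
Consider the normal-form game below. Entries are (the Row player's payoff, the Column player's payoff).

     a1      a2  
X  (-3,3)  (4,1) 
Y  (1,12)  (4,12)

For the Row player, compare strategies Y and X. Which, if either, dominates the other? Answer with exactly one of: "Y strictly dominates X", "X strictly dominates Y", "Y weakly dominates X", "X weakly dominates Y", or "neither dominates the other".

Y weakly dominates X

Y's payoffs vs X's, by the Column player's action — a1: 1>-3, a2: 4=4.
Y is at least as good everywhere and strictly better somewhere (tied only at a2), so Y weakly but not strictly dominates X.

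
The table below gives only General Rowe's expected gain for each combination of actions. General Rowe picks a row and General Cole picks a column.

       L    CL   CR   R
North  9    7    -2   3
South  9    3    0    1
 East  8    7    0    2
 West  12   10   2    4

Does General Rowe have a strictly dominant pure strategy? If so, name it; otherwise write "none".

West vs North: L: 12>9, CL: 10>7, CR: 2>-2, R: 4>3.
West vs South: L: 12>9, CL: 10>3, CR: 2>0, R: 4>1.
West vs East: L: 12>8, CL: 10>7, CR: 2>0, R: 4>2.
West strictly beats every other strategy against every opponent action, so it is strictly dominant.

West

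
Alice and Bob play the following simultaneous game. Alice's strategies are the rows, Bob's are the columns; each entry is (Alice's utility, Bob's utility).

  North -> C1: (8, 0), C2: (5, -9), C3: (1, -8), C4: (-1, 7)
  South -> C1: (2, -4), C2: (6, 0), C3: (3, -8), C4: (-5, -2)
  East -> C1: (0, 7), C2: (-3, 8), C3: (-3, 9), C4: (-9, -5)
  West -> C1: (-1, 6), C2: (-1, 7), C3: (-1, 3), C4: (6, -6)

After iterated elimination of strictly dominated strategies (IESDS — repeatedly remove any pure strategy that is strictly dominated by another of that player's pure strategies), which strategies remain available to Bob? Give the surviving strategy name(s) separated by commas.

C1, C2, C4

Alice's strategy East is strictly dominated by North (C1: 8>0, C2: 5>-3, C3: 1>-3, C4: -1>-9) and is removed.
Column C3 is eliminated: C1 beats it against every remaining row (North: 0>-8, South: -4>-8, West: 6>3).
Among the remaining strategies, none is strictly dominated by another pure strategy of the same player, so the elimination stops.
Surviving strategies — Alice: {North, South, West}; Bob: {C1, C2, C4}.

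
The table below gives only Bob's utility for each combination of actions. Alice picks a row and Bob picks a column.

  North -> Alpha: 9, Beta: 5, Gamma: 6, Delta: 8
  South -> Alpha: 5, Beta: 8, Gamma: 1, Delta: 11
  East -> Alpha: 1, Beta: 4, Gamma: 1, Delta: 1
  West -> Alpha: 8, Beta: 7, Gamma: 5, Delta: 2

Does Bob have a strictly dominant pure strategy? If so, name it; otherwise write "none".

none

Alpha fails to dominate Beta at South (5<8).
Beta fails to dominate Alpha at North (5<9).
Gamma fails to dominate Alpha at North (6<9).
Delta fails to dominate Alpha at North (8<9).
No single strategy dominates all the others.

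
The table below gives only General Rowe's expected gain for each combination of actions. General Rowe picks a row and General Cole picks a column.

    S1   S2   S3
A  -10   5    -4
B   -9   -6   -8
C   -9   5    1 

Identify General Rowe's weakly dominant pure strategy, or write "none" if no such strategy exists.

C vs A: S1: -9>-10, S2: 5=5, S3: 1>-4.
C vs B: S1: -9=-9, S2: 5>-6, S3: 1>-8.
C is at least as good as every other strategy against every opponent action, so it is weakly dominant.

C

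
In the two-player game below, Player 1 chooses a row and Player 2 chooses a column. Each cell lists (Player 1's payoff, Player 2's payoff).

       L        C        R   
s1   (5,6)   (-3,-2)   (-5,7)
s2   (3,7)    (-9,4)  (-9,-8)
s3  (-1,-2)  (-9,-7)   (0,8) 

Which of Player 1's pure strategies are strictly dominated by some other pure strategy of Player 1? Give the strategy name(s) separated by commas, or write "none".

s1 is not dominated — it holds its own against s2 at L (5>3); s3 at L (5>-1).
s2: dominated, since s1 does at least as well everywhere (L: 5>3, C: -3>-9, R: -5>-9).
Nothing dominates s3: s1 at R (0>-5); s2 at C (-9=-9).

s2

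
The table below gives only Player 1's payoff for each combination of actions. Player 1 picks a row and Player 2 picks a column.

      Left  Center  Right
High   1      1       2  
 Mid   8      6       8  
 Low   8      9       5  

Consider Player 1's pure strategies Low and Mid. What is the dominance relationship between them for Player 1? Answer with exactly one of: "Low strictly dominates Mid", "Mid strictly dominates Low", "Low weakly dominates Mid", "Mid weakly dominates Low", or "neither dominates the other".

Low's payoffs vs Mid's, by Player 2's action — Left: 8=8, Center: 9>6, Right: 5<8.
Low does better at Center but worse at Right; neither strategy dominates the other.

neither dominates the other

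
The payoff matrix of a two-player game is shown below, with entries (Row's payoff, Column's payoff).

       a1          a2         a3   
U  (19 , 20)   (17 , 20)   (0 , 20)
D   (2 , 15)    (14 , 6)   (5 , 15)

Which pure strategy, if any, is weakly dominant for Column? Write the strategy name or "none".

a1 ties a3 everywhere, so it does not weakly dominate a3.
a2 fails to dominate a1 at D (6<15).
a3 ties a1 everywhere, so it does not weakly dominate a1.
No single strategy dominates all the others.

none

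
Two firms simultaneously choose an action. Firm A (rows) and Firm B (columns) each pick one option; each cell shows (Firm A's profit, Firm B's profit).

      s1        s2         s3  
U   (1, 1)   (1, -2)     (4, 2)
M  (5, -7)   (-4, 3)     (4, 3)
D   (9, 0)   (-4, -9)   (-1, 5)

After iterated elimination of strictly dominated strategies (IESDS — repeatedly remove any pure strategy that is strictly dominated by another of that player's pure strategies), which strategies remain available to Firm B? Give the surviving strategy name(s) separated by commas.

s2, s3

Column s1 is eliminated: s3 beats it against every remaining row (U: 2>1, M: 3>-7, D: 5>0).
Firm A's strategy D is strictly dominated by U (s2: 1>-4, s3: 4>-1) and is removed.
Among the remaining strategies, none is strictly dominated by another pure strategy of the same player, so the elimination stops.
Surviving strategies — Firm A: {U, M}; Firm B: {s2, s3}.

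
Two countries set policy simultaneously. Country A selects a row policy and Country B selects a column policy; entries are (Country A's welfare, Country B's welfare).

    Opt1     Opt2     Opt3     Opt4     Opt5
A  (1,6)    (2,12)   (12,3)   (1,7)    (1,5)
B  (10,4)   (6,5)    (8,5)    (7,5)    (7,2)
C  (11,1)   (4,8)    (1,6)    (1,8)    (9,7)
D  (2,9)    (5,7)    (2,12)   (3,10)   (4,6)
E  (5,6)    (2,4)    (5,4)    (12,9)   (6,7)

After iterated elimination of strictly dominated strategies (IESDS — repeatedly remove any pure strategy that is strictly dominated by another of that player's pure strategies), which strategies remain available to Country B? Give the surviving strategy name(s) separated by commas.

Opt2, Opt3, Opt4

Row D is eliminated: B beats it against every remaining column (Opt1: 10>2, Opt2: 6>5, Opt3: 8>2, Opt4: 7>3, Opt5: 7>4).
For Country B, Opt4 strictly dominates Opt1 on the remaining rows (A: 7>6, B: 5>4, C: 8>1, E: 9>6); eliminate Opt1.
Country B's strategy Opt5 is strictly dominated by Opt4 (A: 7>5, B: 5>2, C: 8>7, E: 9>7) and is removed.
Country A's strategy C is strictly dominated by B (Opt2: 6>4, Opt3: 8>1, Opt4: 7>1) and is removed.
Among the remaining strategies, none is strictly dominated by another pure strategy of the same player, so the elimination stops.
Surviving strategies — Country A: {A, B, E}; Country B: {Opt2, Opt3, Opt4}.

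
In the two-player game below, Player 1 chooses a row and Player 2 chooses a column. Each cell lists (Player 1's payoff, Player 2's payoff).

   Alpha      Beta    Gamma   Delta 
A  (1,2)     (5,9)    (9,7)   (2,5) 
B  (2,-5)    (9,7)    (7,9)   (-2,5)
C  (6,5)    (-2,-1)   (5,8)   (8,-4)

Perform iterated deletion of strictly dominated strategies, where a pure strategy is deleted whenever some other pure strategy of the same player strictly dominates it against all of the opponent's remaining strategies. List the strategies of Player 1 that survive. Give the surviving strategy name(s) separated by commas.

A, B

For Player 2, Gamma strictly dominates Alpha on the remaining rows (A: 7>2, B: 9>-5, C: 8>5); eliminate Alpha.
Column Delta is eliminated: Beta beats it against every remaining row (A: 9>5, B: 7>5, C: -1>-4).
Row C is eliminated: A beats it against every remaining column (Beta: 5>-2, Gamma: 9>5).
Among the remaining strategies, none is strictly dominated by another pure strategy of the same player, so the elimination stops.
Surviving strategies — Player 1: {A, B}; Player 2: {Beta, Gamma}.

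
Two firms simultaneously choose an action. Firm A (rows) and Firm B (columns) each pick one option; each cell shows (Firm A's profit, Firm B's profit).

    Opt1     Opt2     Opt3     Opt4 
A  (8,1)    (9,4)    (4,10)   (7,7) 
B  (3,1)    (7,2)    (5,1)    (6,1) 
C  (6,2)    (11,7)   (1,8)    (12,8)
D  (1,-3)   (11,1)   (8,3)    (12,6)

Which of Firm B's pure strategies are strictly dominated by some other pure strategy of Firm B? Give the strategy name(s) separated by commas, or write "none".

Opt1: dominated, since Opt2 does at least as well everywhere (A: 4>1, B: 2>1, C: 7>2, D: 1>-3).
Nothing dominates Opt2: Opt1 at A (4>1); Opt3 at B (2>1); Opt4 at B (2>1).
Opt3: no other strategy beats it everywhere (Opt1 at A (10>1); Opt2 at A (10>4); Opt4 at A (10>7)).
Opt4 is not dominated — it holds its own against Opt1 at A (7>1); Opt2 at A (7>4); Opt3 at B (1=1).

Opt1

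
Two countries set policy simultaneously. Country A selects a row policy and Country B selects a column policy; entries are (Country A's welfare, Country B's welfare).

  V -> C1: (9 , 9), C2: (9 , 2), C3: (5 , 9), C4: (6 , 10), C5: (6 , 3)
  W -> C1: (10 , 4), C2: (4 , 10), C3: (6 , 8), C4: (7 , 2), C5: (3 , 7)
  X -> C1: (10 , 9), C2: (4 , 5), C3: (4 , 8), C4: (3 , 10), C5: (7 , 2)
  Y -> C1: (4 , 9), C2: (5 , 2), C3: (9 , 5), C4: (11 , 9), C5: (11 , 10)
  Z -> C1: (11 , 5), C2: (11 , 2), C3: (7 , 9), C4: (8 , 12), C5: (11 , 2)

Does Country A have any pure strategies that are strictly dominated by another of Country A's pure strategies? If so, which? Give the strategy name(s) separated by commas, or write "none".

Z strictly dominates V — C1: 11>9, C2: 11>9, C3: 7>5, C4: 8>6, C5: 11>6.
W is strictly dominated by Z (C1: 11>10, C2: 11>4, C3: 7>6, C4: 8>7, C5: 11>3).
X is strictly dominated by Z (C1: 11>10, C2: 11>4, C3: 7>4, C4: 8>3, C5: 11>7).
Y: no other strategy beats it everywhere (V at C3 (9>5); W at C2 (5>4); X at C2 (5>4); Z at C3 (9>7)).
Nothing dominates Z: V at C1 (11>9); W at C1 (11>10); X at C1 (11>10); Y at C1 (11>4).

V, W, X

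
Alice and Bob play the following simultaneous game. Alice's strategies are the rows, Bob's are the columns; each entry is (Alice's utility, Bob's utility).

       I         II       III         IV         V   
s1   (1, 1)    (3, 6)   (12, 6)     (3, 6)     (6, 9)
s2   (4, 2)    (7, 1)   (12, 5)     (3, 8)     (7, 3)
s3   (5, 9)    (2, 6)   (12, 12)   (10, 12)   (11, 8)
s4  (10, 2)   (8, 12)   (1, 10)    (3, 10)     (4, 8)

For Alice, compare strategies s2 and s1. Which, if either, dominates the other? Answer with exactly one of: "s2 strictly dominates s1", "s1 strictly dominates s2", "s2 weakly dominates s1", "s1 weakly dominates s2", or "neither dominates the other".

Compare s2 to s1 across each opponent action: I: 4>1, II: 7>3, III: 12=12, IV: 3=3, V: 7>6.
s2 is at least as good everywhere and strictly better somewhere (tied only at III, IV), so s2 weakly but not strictly dominates s1.

s2 weakly dominates s1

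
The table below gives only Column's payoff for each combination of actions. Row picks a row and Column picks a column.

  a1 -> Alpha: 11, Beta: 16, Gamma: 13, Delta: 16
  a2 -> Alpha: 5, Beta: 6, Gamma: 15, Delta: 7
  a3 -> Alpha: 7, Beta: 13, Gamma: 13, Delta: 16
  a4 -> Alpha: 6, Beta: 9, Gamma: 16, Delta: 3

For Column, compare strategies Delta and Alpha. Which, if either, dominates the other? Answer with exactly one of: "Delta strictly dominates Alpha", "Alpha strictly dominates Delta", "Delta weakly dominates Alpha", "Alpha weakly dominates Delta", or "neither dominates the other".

neither dominates the other

Compare Delta to Alpha across each choice by Row: a1: 16>11, a2: 7>5, a3: 16>7, a4: 3<6.
Delta does better at a1, a2, a3 but worse at a4; neither strategy dominates the other.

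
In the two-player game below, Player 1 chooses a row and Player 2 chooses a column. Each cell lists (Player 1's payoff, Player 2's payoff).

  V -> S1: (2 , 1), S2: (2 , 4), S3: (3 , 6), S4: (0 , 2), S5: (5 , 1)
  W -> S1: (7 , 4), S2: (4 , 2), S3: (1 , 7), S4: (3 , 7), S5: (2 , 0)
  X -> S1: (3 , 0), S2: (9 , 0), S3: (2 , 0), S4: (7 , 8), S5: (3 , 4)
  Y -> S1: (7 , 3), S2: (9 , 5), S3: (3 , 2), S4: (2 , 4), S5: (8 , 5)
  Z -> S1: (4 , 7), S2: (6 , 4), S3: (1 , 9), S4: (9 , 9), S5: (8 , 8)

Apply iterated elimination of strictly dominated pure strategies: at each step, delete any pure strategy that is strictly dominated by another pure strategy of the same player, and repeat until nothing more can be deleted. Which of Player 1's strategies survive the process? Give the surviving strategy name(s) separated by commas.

V, X, Y, Z

For Player 2, S4 strictly dominates S1 on the remaining rows (V: 2>1, W: 7>4, X: 8>0, Y: 4>3, Z: 9>7); eliminate S1.
For Player 1, X strictly dominates W on the remaining columns (S2: 9>4, S3: 2>1, S4: 7>3, S5: 3>2); eliminate W.
Among the remaining strategies, none is strictly dominated by another pure strategy of the same player, so the elimination stops.
Surviving strategies — Player 1: {V, X, Y, Z}; Player 2: {S2, S3, S4, S5}.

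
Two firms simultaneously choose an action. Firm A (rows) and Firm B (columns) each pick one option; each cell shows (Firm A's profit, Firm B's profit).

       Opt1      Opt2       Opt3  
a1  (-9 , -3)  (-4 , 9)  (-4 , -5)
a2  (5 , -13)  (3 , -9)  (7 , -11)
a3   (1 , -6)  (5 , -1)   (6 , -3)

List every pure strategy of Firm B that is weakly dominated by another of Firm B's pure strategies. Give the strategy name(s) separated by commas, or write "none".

Opt1, Opt3

Opt1 is weakly dominated by Opt2 (a1: 9>-3, a2: -9>-13, a3: -1>-6).
Opt2 is not dominated — it holds its own against Opt1 at a1 (9>-3); Opt3 at a1 (9>-5).
Opt3: dominated, since Opt2 does at least as well everywhere (a1: 9>-5, a2: -9>-11, a3: -1>-3).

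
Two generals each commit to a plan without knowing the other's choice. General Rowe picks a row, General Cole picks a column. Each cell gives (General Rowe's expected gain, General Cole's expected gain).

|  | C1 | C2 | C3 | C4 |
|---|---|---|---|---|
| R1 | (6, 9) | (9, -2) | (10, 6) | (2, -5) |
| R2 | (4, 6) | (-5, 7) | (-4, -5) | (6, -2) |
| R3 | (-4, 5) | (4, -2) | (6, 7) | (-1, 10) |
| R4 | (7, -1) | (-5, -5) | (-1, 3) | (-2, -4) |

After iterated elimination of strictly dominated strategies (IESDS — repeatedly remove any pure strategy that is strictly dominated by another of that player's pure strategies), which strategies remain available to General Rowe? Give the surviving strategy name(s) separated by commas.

For General Rowe, R1 strictly dominates R3 on the remaining columns (C1: 6>-4, C2: 9>4, C3: 10>6, C4: 2>-1); eliminate R3.
General Cole's strategy C4 is strictly dominated by C1 (R1: 9>-5, R2: 6>-2, R4: -1>-4) and is removed.
General Rowe's strategy R2 is strictly dominated by R1 (C1: 6>4, C2: 9>-5, C3: 10>-4) and is removed.
For General Cole, C1 strictly dominates C2 on the remaining rows (R1: 9>-2, R4: -1>-5); eliminate C2.
Among the remaining strategies, none is strictly dominated by another pure strategy of the same player, so the elimination stops.
Surviving strategies — General Rowe: {R1, R4}; General Cole: {C1, C3}.

R1, R4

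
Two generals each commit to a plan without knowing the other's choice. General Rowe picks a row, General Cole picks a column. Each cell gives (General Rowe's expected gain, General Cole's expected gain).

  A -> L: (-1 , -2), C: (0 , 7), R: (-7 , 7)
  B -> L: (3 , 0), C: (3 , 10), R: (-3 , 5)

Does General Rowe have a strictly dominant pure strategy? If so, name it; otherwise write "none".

B

B vs A: L: 3>-1, C: 3>0, R: -3>-7.
B strictly beats every other strategy against every opponent action, so it is strictly dominant.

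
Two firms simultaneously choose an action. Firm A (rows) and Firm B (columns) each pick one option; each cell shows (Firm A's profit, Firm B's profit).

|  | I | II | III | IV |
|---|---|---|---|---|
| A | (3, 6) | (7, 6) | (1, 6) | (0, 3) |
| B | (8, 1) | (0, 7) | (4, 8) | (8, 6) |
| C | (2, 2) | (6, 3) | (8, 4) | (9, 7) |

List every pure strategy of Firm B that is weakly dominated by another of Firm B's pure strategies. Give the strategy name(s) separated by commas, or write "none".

I, II

II weakly dominates I — A: 6=6, B: 7>1, C: 3>2.
II is weakly dominated by III (A: 6=6, B: 8>7, C: 4>3).
Nothing dominates III: I at B (8>1); II at B (8>7); IV at A (6>3).
Nothing dominates IV: I at B (6>1); II at C (7>3); III at C (7>4).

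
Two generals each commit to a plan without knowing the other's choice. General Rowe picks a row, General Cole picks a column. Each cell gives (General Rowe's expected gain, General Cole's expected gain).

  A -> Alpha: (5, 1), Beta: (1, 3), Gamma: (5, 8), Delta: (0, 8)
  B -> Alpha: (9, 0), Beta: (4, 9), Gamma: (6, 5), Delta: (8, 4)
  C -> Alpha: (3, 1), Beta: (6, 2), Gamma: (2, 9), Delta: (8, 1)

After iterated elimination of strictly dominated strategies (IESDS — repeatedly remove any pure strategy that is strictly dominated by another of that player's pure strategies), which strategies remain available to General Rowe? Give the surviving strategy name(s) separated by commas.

B, C

Row A is eliminated: B beats it against every remaining column (Alpha: 9>5, Beta: 4>1, Gamma: 6>5, Delta: 8>0).
Column Alpha is eliminated: Beta beats it against every remaining row (B: 9>0, C: 2>1).
General Cole's strategy Delta is strictly dominated by Beta (B: 9>4, C: 2>1) and is removed.
Among the remaining strategies, none is strictly dominated by another pure strategy of the same player, so the elimination stops.
Surviving strategies — General Rowe: {B, C}; General Cole: {Beta, Gamma}.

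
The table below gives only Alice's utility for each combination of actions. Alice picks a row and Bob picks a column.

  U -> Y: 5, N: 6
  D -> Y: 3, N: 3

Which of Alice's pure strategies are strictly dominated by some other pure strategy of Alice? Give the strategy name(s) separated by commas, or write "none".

U is not dominated — it holds its own against D at Y (5>3).
U strictly dominates D — Y: 5>3, N: 6>3.

D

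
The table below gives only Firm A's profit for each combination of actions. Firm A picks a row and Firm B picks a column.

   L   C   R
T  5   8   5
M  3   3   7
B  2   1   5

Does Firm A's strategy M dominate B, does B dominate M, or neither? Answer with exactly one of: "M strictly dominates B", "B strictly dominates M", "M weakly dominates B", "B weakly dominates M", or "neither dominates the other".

Compare M to B across every action of Firm B: L: 3>2, C: 3>1, R: 7>5.
M gives a strictly higher payoff against every action of Firm B, so M strictly dominates B.

M strictly dominates B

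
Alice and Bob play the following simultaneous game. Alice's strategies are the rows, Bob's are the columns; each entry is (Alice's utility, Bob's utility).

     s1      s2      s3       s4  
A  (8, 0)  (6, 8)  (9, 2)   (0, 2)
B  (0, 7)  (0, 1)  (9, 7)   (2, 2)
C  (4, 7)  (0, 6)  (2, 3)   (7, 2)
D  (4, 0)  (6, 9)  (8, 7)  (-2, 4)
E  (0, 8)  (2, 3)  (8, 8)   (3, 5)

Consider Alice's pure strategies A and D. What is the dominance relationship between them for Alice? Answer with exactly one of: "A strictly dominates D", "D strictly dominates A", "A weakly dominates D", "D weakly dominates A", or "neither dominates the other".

A weakly dominates D

A's payoffs vs D's, by Bob's action — s1: 8>4, s2: 6=6, s3: 9>8, s4: 0>-2.
A is at least as good everywhere and strictly better somewhere (tied only at s2), so A weakly but not strictly dominates D.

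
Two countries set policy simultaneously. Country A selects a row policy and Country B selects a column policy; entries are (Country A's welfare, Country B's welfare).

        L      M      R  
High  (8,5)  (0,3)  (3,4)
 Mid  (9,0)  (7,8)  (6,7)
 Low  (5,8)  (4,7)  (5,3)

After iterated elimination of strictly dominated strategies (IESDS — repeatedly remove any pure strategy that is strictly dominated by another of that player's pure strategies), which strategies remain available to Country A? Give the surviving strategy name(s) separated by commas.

Row High is eliminated: Mid beats it against every remaining column (L: 9>8, M: 7>0, R: 6>3).
Country A's strategy Low is strictly dominated by Mid (L: 9>5, M: 7>4, R: 6>5) and is removed.
Country B's strategy L is strictly dominated by M (Mid: 8>0) and is removed.
Column R is eliminated: M beats it against every remaining row (Mid: 8>7).
Among the remaining strategies, none is strictly dominated by another pure strategy of the same player, so the elimination stops.
Surviving strategies — Country A: {Mid}; Country B: {M}.

Mid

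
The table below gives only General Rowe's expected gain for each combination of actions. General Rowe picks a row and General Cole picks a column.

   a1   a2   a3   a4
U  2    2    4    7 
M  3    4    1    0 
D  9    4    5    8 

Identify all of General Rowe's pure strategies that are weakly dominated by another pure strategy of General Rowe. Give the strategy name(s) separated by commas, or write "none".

U, M

D weakly dominates U — a1: 9>2, a2: 4>2, a3: 5>4, a4: 8>7.
D weakly dominates M — a1: 9>3, a2: 4=4, a3: 5>1, a4: 8>0.
D is not dominated — it holds its own against U at a1 (9>2); M at a1 (9>3).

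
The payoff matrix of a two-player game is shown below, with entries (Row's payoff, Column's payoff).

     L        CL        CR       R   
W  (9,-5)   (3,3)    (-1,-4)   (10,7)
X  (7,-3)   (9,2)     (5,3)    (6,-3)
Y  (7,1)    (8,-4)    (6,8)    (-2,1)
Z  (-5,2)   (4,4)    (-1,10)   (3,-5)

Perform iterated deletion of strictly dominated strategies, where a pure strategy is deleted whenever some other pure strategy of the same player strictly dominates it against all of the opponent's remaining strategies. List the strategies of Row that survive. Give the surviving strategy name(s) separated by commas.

W, X, Y

For Row, X strictly dominates Z on the remaining columns (L: 7>-5, CL: 9>4, CR: 5>-1, R: 6>3); eliminate Z.
Column's strategy L is strictly dominated by CR (W: -4>-5, X: 3>-3, Y: 8>1) and is removed.
Among the remaining strategies, none is strictly dominated by another pure strategy of the same player, so the elimination stops.
Surviving strategies — Row: {W, X, Y}; Column: {CL, CR, R}.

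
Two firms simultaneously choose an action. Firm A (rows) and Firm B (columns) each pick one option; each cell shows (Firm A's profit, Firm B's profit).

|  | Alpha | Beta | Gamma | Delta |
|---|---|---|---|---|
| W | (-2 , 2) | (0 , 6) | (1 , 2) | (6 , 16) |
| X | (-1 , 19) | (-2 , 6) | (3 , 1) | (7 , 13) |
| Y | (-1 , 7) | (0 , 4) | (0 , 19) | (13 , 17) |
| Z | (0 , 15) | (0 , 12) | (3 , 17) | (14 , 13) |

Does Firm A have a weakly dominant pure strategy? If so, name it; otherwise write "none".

Z

Z vs W: Alpha: 0>-2, Beta: 0=0, Gamma: 3>1, Delta: 14>6.
Z vs X: Alpha: 0>-1, Beta: 0>-2, Gamma: 3=3, Delta: 14>7.
Z vs Y: Alpha: 0>-1, Beta: 0=0, Gamma: 3>0, Delta: 14>13.
Z is at least as good as every other strategy against every opponent action, so it is weakly dominant.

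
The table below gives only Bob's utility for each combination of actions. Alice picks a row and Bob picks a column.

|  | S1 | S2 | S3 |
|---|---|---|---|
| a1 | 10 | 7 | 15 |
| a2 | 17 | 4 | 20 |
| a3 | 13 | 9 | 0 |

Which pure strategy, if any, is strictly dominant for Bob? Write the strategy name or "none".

none

S1 fails to dominate S3 at a1 (10<15).
S2 fails to dominate S1 at a1 (7<10).
S3 fails to dominate S1 at a3 (0<13).
No single strategy dominates all the others.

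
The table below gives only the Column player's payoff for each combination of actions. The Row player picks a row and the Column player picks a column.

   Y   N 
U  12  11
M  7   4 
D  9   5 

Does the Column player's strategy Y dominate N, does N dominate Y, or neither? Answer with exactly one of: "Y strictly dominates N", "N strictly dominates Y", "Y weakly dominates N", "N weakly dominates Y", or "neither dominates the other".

Y's payoffs vs N's, by the Row player's action — U: 12>11, M: 7>4, D: 9>5.
Every comparison favours Y, so Y strictly dominates N.

Y strictly dominates N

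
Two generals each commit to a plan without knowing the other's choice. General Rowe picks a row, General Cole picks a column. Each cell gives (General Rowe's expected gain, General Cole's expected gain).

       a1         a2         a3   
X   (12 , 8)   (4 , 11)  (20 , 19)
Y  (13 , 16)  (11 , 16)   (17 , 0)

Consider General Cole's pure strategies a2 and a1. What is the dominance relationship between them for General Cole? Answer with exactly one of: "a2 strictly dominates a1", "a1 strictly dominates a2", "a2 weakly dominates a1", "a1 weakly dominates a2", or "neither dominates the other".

Compare a2 to a1 across each choice by General Rowe: X: 11>8, Y: 16=16.
a2 is at least as good everywhere and strictly better somewhere (tied only at Y), so a2 weakly but not strictly dominates a1.

a2 weakly dominates a1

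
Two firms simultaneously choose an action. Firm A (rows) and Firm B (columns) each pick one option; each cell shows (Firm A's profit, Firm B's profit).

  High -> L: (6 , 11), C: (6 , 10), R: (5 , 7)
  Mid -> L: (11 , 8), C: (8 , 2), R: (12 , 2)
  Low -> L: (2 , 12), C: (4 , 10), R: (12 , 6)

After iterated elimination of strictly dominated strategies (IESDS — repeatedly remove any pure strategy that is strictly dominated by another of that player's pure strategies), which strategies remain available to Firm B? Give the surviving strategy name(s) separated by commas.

L

For Firm A, Mid strictly dominates High on the remaining columns (L: 11>6, C: 8>6, R: 12>5); eliminate High.
Column C is eliminated: L beats it against every remaining row (Mid: 8>2, Low: 12>10).
Firm B's strategy R is strictly dominated by L (Mid: 8>2, Low: 12>6) and is removed.
For Firm A, Mid strictly dominates Low on the remaining columns (L: 11>2); eliminate Low.
Among the remaining strategies, none is strictly dominated by another pure strategy of the same player, so the elimination stops.
Surviving strategies — Firm A: {Mid}; Firm B: {L}.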